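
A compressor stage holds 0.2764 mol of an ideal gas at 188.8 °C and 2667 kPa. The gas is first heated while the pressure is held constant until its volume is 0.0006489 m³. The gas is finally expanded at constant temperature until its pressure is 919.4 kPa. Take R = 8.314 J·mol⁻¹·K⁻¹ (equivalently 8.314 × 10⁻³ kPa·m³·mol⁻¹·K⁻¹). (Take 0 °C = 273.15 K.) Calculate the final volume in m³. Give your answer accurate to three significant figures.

V₃ ≈ 0.00188 m³

Convert: T₁ = 461.9 K.
From PV = nRT: V₁ = nRT₁/P₁ = 0.0003980 m³.
P constant ⇒ V ∝ T: P₂ = P₁; T₂ = T₁·(V₂/V₁) = 753.1 K.
Isothermal, so P V is constant: T₃ = T₂; V₃ = V₂·(P₂/P₃) = 0.001882 m³.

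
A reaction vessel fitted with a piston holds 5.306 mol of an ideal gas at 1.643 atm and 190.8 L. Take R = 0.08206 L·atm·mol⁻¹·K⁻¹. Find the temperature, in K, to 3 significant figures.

T ≈ 720 K

PV = nRT ⇒ T = PV/(nR) = (1.643 × 190.8) / (5.306 × 0.08206)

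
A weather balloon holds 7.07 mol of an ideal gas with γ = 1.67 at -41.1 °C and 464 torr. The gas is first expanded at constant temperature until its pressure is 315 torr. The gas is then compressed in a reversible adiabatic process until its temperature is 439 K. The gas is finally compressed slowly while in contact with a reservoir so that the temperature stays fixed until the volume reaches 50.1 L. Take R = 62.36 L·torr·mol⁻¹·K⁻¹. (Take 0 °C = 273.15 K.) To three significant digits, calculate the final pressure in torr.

P₄ ≈ 3.86e+03 torr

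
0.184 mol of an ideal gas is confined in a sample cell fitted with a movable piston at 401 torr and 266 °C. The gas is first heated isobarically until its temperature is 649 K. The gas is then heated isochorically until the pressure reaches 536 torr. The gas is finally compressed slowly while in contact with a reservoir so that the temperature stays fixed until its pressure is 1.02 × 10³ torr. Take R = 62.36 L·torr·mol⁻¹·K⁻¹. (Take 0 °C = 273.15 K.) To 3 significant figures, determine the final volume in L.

Convert: T₁ = 539.1 K.
From PV = nRT: V₁ = nRT₁/P₁ = 15.43 L.
P constant ⇒ V ∝ T: P₂ = P₁; V₂ = V₁·(T₂/T₁) = 18.57 L.
Isochoric, so P/T is constant: V₃ = V₂; T₃ = T₂·(P₃/P₂) = 867.5 K.
Isothermal, so P V is constant: T₄ = T₃; V₄ = V₃·(P₃/P₄) = 9.759 L.

V₄ ≈ 9.76 L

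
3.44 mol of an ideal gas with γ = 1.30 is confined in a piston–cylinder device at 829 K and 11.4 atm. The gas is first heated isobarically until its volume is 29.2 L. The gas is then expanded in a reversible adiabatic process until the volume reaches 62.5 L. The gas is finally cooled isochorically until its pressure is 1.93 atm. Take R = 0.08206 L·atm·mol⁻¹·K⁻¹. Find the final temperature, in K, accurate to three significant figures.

From PV = nRT: V₁ = nRT₁/P₁ = 20.53 L.
Isobaric, so V/T is constant: P₂ = P₁; T₂ = T₁·(V₂/V₁) = 1179 K.
Reversible adiabatic, γ = 1.30: T₃ = T₂·(V₂/V₃)^(γ−1) = 938.5 K; P₃ = P₂·(V₂/V₃)^γ = 4.239 atm.
V constant ⇒ P ∝ T: V₄ = V₃; T₄ = T₃·(P₄/P₃) = 427.3 K.

T₄ ≈ 427 K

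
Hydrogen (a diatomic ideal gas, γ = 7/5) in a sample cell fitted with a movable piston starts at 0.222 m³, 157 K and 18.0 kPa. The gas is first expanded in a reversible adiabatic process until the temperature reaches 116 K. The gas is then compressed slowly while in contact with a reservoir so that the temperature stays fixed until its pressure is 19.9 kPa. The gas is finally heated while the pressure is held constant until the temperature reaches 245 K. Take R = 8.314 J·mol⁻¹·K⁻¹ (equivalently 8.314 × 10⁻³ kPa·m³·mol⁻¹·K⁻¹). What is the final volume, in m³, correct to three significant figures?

Adiabatic (γ = 7/5), T V^(γ−1) and P V^γ constant: P₂ = P₁·(T₂/T₁)^(γ/(γ−1)) = 6.241 kPa; V₂ = V₁·(T₁/T₂)^(1/(γ−1)) = 0.4731 m³.
T constant ⇒ Boyle's law P V = const: T₃ = T₂; V₃ = V₂·(P₂/P₃) = 0.1484 m³.
P constant ⇒ V ∝ T: P₄ = P₃; V₄ = V₃·(T₄/T₃) = 0.3134 m³.

V₄ ≈ 0.313 m³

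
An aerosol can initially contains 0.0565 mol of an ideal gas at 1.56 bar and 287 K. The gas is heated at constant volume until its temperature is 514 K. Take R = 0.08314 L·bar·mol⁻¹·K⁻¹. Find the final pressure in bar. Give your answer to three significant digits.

P₂ ≈ 2.79 bar

From PV = nRT: V₁ = nRT₁/P₁ = 0.8642 L.
Isochoric, so P/T is constant: V₂ = V₁; P₂ = P₁·(T₂/T₁) = 2.794 bar.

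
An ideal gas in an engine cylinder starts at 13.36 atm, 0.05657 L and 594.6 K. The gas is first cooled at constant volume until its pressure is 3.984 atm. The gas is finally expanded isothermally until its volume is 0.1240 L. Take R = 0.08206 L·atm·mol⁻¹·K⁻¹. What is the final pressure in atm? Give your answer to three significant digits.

Isochoric, so P/T is constant: V₂ = V₁; T₂ = T₁·(P₂/P₁) = 177.3 K.
Isothermal, so P V is constant: T₃ = T₂; P₃ = P₂·(V₂/V₃) = 1.818 atm.

P₃ ≈ 1.82 atm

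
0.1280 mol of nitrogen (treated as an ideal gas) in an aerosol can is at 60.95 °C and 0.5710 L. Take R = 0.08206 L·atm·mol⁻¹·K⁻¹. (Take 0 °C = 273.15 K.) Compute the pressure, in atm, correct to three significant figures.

Convert: T = 334.10 K.
PV = nRT ⇒ P = nRT/V = (0.1280 × 0.08206 × 334.10) / 0.5710

P ≈ 6.15 atm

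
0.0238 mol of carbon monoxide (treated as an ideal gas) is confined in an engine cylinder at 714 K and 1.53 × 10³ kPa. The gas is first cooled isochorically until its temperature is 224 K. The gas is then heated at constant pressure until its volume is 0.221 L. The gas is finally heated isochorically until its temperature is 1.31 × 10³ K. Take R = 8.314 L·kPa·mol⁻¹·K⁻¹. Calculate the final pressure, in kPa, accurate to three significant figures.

P₄ ≈ 1.17e+03 kPa

From PV = nRT: V₁ = nRT₁/P₁ = 0.09234 L.
V constant ⇒ P ∝ T: V₂ = V₁; P₂ = P₁·(T₂/T₁) = 480.0 kPa.
Isobaric, so V/T is constant: P₃ = P₂; T₃ = T₂·(V₃/V₂) = 536.1 K.
Isochoric, so P/T is constant: V₄ = V₃; P₄ = P₃·(T₄/T₃) = 1173 kPa.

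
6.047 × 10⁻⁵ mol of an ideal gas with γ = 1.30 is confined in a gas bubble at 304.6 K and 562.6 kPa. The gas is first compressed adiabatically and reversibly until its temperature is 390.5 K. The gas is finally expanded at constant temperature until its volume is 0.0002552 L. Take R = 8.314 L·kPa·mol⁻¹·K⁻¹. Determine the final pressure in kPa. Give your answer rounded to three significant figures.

From PV = nRT: V₁ = nRT₁/P₁ = 0.0002722 L.
Reversible adiabatic, γ = 1.30: P₂ = P₁·(T₂/T₁)^(γ/(γ−1)) = 1651 kPa; V₂ = V₁·(T₁/T₂)^(1/(γ−1)) = 0.0001189 L.
Isothermal, so P V is constant: T₃ = T₂; P₃ = P₂·(V₂/V₃) = 769.3 kPa.

P₃ ≈ 769 kPa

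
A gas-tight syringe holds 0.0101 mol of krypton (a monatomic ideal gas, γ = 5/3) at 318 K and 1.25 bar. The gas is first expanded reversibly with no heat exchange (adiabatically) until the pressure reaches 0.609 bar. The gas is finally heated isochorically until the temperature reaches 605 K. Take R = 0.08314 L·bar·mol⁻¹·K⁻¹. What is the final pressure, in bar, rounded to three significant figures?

From PV = nRT: V₁ = nRT₁/P₁ = 0.2136 L.
Adiabatic (γ = 5/3), T V^(γ−1) and P V^γ constant: T₂ = T₁·(P₂/P₁)^((γ−1)/γ) = 238.5 K; V₂ = V₁·(P₁/P₂)^(1/γ) = 0.3289 L.
Isochoric, so P/T is constant: V₃ = V₂; P₃ = P₂·(T₃/T₂) = 1.545 bar.

P₃ ≈ 1.54 bar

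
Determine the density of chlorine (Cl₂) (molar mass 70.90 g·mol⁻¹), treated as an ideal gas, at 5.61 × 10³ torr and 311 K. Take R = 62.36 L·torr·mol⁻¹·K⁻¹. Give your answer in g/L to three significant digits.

ρ ≈ 20.5 g/L

ρ = PM/(RT) = (5.61e+03 × 70.90) / (62.36 × 311.0)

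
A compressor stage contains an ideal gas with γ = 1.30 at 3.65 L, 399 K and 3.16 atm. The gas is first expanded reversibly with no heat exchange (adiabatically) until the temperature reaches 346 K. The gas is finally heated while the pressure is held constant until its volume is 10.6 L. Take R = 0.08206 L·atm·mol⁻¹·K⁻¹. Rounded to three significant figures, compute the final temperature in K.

T₃ ≈ 625 K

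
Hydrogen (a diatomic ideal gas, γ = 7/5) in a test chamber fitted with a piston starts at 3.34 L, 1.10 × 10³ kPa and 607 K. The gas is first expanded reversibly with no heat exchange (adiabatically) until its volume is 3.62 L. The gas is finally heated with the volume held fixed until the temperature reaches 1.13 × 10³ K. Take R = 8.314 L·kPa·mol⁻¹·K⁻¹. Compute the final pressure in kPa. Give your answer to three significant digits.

P₃ ≈ 1.89e+03 kPa

Adiabatic (γ = 7/5), T V^(γ−1) and P V^γ constant: T₂ = T₁·(V₁/V₂)^(γ−1) = 587.8 K; P₂ = P₁·(V₁/V₂)^γ = 982.8 kPa.
V constant ⇒ P ∝ T: V₃ = V₂; P₃ = P₂·(T₃/T₂) = 1889 kPa.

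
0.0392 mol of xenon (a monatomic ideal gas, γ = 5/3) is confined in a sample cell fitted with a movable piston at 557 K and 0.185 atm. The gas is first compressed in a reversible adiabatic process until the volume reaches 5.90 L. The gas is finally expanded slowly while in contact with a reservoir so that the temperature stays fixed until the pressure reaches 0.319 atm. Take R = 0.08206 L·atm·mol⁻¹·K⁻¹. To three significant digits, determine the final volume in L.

V₃ ≈ 7.82 L

From PV = nRT: V₁ = nRT₁/P₁ = 9.685 L.
Reversible adiabatic, γ = 5/3: T₂ = T₁·(V₁/V₂)^(γ−1) = 775.1 K; P₂ = P₁·(V₁/V₂)^γ = 0.4226 atm.
T constant ⇒ Boyle's law P V = const: T₃ = T₂; V₃ = V₂·(P₂/P₃) = 7.816 L.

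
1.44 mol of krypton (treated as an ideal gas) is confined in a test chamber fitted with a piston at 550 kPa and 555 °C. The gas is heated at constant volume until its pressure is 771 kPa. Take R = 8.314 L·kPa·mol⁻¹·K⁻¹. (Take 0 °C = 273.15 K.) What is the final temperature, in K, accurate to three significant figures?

Convert: T₁ = 828.1 K.
From PV = nRT: V₁ = nRT₁/P₁ = 18.03 L.
Isochoric, so P/T is constant: V₂ = V₁; T₂ = T₁·(P₂/P₁) = 1161 K.

T₂ ≈ 1.16e+03 K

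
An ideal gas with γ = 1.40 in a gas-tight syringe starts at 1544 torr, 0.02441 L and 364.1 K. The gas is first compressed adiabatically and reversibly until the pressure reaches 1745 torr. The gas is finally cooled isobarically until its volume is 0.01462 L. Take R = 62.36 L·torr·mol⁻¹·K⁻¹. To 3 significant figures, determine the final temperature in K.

T₃ ≈ 246 K

Reversible adiabatic, γ = 1.40: T₂ = T₁·(P₂/P₁)^((γ−1)/γ) = 377.1 K; V₂ = V₁·(P₁/P₂)^(1/γ) = 0.02237 L.
Isobaric, so V/T is constant: P₃ = P₂; T₃ = T₂·(V₃/V₂) = 246.5 K.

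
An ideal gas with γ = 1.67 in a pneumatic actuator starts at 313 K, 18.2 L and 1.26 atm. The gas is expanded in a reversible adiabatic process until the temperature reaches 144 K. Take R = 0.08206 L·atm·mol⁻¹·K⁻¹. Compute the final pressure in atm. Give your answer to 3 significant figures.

P₂ ≈ 0.182 atm

Adiabatic (γ = 1.67), T V^(γ−1) and P V^γ constant: P₂ = P₁·(T₂/T₁)^(γ/(γ−1)) = 0.1819 atm; V₂ = V₁·(T₁/T₂)^(1/(γ−1)) = 57.99 L.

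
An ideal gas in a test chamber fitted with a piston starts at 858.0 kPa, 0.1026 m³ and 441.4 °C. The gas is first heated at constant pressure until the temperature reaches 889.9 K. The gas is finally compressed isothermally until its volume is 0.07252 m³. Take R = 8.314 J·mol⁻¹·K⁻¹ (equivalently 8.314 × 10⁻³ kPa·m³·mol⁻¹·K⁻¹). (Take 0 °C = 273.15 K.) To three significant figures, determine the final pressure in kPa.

P₃ ≈ 1.51e+03 kPa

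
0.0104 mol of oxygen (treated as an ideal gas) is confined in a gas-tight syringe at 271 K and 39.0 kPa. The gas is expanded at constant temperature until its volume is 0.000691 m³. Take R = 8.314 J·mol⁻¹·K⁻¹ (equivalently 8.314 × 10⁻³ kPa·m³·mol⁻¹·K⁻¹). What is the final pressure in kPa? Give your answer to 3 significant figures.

P₂ ≈ 33.9 kPa

From PV = nRT: V₁ = nRT₁/P₁ = 0.0006008 m³.
T constant ⇒ Boyle's law P V = const: T₂ = T₁; P₂ = P₁·(V₁/V₂) = 33.91 kPa.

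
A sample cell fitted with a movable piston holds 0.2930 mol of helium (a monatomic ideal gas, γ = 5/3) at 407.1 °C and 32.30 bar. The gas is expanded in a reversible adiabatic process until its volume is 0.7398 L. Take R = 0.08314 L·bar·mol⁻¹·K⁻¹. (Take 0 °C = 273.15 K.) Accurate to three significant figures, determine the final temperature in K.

T₂ ≈ 533 K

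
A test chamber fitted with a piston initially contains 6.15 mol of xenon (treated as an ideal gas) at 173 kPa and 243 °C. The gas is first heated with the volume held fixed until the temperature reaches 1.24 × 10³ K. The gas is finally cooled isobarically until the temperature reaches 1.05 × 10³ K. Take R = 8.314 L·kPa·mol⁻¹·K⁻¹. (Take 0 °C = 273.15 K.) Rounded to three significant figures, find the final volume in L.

Convert: T₁ = 516.1 K.
From PV = nRT: V₁ = nRT₁/P₁ = 152.6 L.
V constant ⇒ P ∝ T: V₂ = V₁; P₂ = P₁·(T₂/T₁) = 415.6 kPa.
Isobaric, so V/T is constant: P₃ = P₂; V₃ = V₂·(T₃/T₂) = 129.2 L.

V₃ ≈ 129 L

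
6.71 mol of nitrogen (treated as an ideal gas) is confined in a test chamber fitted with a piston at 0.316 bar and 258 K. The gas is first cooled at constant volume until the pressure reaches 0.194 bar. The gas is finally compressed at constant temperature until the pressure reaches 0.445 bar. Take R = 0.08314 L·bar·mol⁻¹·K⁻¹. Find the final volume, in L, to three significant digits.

V₃ ≈ 199 L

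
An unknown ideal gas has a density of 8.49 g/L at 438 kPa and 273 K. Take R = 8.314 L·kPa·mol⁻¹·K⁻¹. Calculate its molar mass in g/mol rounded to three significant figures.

ρ = PM/(RT) ⇒ M = ρRT/P = (8.49 × 8.314 × 273.0) / 438

M ≈ 44.0 g/mol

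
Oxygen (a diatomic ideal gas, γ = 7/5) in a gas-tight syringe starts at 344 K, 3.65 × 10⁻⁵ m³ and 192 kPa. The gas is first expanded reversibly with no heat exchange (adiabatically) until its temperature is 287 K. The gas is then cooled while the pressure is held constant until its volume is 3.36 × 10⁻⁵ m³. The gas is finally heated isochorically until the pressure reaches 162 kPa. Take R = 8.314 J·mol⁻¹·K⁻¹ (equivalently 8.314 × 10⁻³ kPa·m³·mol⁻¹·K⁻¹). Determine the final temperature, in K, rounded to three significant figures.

T₄ ≈ 267 K

Reversible adiabatic, γ = 7/5: P₂ = P₁·(T₂/T₁)^(γ/(γ−1)) = 101.8 kPa; V₂ = V₁·(T₁/T₂)^(1/(γ−1)) = 5.741e-05 m³.
Isobaric, so V/T is constant: P₃ = P₂; T₃ = T₂·(V₃/V₂) = 168.0 K.
Isochoric, so P/T is constant: V₄ = V₃; T₄ = T₃·(P₄/P₃) = 267.2 K.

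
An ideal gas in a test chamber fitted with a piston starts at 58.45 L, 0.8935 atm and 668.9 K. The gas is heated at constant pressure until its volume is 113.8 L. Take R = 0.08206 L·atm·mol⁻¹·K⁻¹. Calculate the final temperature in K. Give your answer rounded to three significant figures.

Isobaric, so V/T is constant: P₂ = P₁; T₂ = T₁·(V₂/V₁) = 1302 K.

T₂ ≈ 1.30e+03 K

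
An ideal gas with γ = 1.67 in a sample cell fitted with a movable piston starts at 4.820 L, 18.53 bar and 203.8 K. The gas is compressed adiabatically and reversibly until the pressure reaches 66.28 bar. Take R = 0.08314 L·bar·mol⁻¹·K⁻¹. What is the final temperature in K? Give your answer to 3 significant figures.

Reversible adiabatic, γ = 1.67: T₂ = T₁·(P₂/P₁)^((γ−1)/γ) = 339.8 K; V₂ = V₁·(P₁/P₂)^(1/γ) = 2.247 L.

T₂ ≈ 340 K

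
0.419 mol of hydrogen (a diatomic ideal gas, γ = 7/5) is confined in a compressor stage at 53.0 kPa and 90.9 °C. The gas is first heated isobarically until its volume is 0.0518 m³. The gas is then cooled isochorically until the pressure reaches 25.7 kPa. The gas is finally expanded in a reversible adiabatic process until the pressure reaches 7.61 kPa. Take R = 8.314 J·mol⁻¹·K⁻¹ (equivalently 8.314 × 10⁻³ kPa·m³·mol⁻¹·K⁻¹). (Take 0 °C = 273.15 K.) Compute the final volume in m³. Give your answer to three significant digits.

V₄ ≈ 0.124 m³

Convert: T₁ = 364.0 K.
From PV = nRT: V₁ = nRT₁/P₁ = 0.02393 m³.
P constant ⇒ V ∝ T: P₂ = P₁; T₂ = T₁·(V₂/V₁) = 788.1 K.
Isochoric, so P/T is constant: V₃ = V₂; T₃ = T₂·(P₃/P₂) = 382.2 K.
Reversible adiabatic, γ = 7/5: T₄ = T₃·(P₄/P₃)^((γ−1)/γ) = 269.9 K; V₄ = V₃·(P₃/P₄)^(1/γ) = 0.1236 m³.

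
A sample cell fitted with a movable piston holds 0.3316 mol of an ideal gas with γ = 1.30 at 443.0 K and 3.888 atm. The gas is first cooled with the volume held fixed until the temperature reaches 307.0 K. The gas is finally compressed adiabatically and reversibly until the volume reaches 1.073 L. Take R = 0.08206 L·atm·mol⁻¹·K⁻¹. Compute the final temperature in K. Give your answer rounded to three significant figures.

T₃ ≈ 422 K

From PV = nRT: V₁ = nRT₁/P₁ = 3.100 L.
Isochoric, so P/T is constant: V₂ = V₁; P₂ = P₁·(T₂/T₁) = 2.694 atm.
Reversible adiabatic, γ = 1.30: T₃ = T₂·(V₂/V₃)^(γ−1) = 422.1 K; P₃ = P₂·(V₂/V₃)^γ = 10.70 atm.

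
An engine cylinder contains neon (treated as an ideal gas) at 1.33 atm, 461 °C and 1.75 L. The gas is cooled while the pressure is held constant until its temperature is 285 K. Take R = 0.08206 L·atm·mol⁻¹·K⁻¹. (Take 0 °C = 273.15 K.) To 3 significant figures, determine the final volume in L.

V₂ ≈ 0.679 L

Convert: T₁ = 734.1 K.
Isobaric, so V/T is constant: P₂ = P₁; V₂ = V₁·(T₂/T₁) = 0.6794 L.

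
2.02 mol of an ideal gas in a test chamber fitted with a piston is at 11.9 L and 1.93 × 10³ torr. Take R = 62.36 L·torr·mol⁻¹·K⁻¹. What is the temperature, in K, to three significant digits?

T ≈ 182 K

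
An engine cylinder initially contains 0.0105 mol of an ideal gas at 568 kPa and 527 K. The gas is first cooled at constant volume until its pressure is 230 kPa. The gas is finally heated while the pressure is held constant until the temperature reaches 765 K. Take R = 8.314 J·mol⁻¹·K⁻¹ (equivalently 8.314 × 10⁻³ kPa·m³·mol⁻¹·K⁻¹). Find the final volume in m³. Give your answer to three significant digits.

From PV = nRT: V₁ = nRT₁/P₁ = 8.100e-05 m³.
Isochoric, so P/T is constant: V₂ = V₁; T₂ = T₁·(P₂/P₁) = 213.4 K.
P constant ⇒ V ∝ T: P₃ = P₂; V₃ = V₂·(T₃/T₂) = 0.0002904 m³.

V₃ ≈ 0.000290 m³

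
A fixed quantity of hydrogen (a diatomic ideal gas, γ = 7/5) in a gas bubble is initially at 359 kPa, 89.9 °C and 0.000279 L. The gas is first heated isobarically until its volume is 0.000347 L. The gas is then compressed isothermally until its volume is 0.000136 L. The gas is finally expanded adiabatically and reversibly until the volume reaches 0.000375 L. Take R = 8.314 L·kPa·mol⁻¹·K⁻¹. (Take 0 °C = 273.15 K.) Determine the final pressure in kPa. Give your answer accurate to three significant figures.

Convert: T₁ = 363.0 K.
P constant ⇒ V ∝ T: P₂ = P₁; T₂ = T₁·(V₂/V₁) = 451.5 K.
T constant ⇒ Boyle's law P V = const: T₃ = T₂; P₃ = P₂·(V₂/V₃) = 916.0 kPa.
Reversible adiabatic, γ = 7/5: T₄ = T₃·(V₃/V₄)^(γ−1) = 301.0 K; P₄ = P₃·(V₃/V₄)^γ = 221.4 kPa.

P₄ ≈ 221 kPa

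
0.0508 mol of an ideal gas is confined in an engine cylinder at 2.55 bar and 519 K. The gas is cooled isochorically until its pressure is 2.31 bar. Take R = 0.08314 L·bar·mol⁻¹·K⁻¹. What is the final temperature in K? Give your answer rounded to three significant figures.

T₂ ≈ 470 K

From PV = nRT: V₁ = nRT₁/P₁ = 0.8596 L.
Isochoric, so P/T is constant: V₂ = V₁; T₂ = T₁·(P₂/P₁) = 470.2 K.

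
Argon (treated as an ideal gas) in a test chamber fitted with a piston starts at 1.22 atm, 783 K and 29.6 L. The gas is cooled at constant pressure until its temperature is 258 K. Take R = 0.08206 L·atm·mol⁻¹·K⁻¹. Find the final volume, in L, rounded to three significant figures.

V₂ ≈ 9.75 L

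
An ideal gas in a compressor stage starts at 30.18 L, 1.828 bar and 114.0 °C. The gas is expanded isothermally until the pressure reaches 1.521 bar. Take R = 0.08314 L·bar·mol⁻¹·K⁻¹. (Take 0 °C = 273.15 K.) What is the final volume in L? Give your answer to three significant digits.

Convert: T₁ = 387.1 K.
Isothermal, so P V is constant: T₂ = T₁; V₂ = V₁·(P₁/P₂) = 36.27 L.

V₂ ≈ 36.3 L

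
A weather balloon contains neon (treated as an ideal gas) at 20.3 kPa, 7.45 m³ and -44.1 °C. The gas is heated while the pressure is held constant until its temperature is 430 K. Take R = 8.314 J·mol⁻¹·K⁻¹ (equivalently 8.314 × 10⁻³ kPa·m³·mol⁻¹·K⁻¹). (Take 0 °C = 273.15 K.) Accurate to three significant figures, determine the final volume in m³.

V₂ ≈ 14.0 m³

Convert: T₁ = 229.0 K.
Isobaric, so V/T is constant: P₂ = P₁; V₂ = V₁·(T₂/T₁) = 13.99 m³.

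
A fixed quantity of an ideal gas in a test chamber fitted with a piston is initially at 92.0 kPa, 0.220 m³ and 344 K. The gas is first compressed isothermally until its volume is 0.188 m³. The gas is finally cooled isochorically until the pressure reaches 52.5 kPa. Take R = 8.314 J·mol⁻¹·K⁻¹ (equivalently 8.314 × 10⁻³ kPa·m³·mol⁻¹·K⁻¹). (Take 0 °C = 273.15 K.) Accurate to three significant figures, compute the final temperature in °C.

Isothermal, so P V is constant: T₂ = T₁; P₂ = P₁·(V₁/V₂) = 107.7 kPa.
V constant ⇒ P ∝ T: V₃ = V₂; T₃ = T₂·(P₃/P₂) = 167.8 K.

T₃ ≈ -105 °C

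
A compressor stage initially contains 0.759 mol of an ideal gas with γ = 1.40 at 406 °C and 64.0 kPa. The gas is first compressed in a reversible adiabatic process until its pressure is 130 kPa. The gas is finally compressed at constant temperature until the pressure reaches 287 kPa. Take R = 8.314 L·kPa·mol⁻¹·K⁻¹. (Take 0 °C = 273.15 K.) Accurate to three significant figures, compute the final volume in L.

V₃ ≈ 18.3 L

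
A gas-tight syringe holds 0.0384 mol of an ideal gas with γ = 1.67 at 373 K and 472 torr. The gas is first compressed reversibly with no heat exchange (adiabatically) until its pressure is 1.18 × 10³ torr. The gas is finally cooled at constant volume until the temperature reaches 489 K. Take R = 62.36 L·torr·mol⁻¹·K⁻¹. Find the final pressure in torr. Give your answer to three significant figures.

From PV = nRT: V₁ = nRT₁/P₁ = 1.892 L.
Reversible adiabatic, γ = 1.67: T₂ = T₁·(P₂/P₁)^((γ−1)/γ) = 538.7 K; V₂ = V₁·(P₁/P₂)^(1/γ) = 1.093 L.
Isochoric, so P/T is constant: V₃ = V₂; P₃ = P₂·(T₃/T₂) = 1071 torr.

P₃ ≈ 1.07e+03 torr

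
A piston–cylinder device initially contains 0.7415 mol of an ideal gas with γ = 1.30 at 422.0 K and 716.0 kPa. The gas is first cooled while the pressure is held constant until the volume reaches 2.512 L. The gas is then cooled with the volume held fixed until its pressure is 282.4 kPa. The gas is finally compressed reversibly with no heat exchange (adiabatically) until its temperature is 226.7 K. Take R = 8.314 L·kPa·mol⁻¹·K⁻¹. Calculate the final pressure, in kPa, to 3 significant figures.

P₄ ≈ 5.33e+03 kPa

From PV = nRT: V₁ = nRT₁/P₁ = 3.633 L.
Isobaric, so V/T is constant: P₂ = P₁; T₂ = T₁·(V₂/V₁) = 291.8 K.
V constant ⇒ P ∝ T: V₃ = V₂; T₃ = T₂·(P₃/P₂) = 115.1 K.
Adiabatic (γ = 1.30), T V^(γ−1) and P V^γ constant: P₄ = P₃·(T₄/T₃)^(γ/(γ−1)) = 5333 kPa; V₄ = V₃·(T₃/T₄)^(1/(γ−1)) = 0.2621 L.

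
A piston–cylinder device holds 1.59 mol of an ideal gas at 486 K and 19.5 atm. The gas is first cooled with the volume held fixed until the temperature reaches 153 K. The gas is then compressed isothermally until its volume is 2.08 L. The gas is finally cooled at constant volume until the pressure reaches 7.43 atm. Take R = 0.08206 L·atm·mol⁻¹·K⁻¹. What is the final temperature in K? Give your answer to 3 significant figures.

From PV = nRT: V₁ = nRT₁/P₁ = 3.252 L.
V constant ⇒ P ∝ T: V₂ = V₁; P₂ = P₁·(T₂/T₁) = 6.139 atm.
T constant ⇒ Boyle's law P V = const: T₃ = T₂; P₃ = P₂·(V₂/V₃) = 9.597 atm.
V constant ⇒ P ∝ T: V₄ = V₃; T₄ = T₃·(P₄/P₃) = 118.4 K.

T₄ ≈ 118 K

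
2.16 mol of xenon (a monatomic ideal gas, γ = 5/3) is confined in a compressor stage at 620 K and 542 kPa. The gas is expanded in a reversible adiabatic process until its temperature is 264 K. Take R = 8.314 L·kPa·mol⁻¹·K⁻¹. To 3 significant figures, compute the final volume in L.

V₂ ≈ 73.9 L

From PV = nRT: V₁ = nRT₁/P₁ = 20.54 L.
Reversible adiabatic, γ = 5/3: P₂ = P₁·(T₂/T₁)^(γ/(γ−1)) = 64.13 kPa; V₂ = V₁·(T₁/T₂)^(1/(γ−1)) = 73.93 L.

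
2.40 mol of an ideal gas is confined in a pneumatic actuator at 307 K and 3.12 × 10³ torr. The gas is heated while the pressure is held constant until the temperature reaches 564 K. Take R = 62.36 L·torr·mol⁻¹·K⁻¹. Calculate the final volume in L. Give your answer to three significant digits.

V₂ ≈ 27.1 L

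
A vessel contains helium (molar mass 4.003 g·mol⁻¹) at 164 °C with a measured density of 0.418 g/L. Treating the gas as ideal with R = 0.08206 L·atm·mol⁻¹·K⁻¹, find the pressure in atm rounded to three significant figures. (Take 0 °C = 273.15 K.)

ρ = PM/(RT) ⇒ P = ρRT/M = (0.418 × 0.08206 × 437.1) / 4.003

P ≈ 3.75 atm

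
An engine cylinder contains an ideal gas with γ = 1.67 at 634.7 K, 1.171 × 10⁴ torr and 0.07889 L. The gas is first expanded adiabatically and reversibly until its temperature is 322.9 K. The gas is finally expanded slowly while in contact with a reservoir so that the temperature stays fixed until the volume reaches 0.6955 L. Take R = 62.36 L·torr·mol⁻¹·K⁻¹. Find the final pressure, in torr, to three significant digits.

Adiabatic (γ = 1.67), T V^(γ−1) and P V^γ constant: P₂ = P₁·(T₂/T₁)^(γ/(γ−1)) = 2173 torr; V₂ = V₁·(T₁/T₂)^(1/(γ−1)) = 0.2163 L.
Isothermal, so P V is constant: T₃ = T₂; P₃ = P₂·(V₂/V₃) = 675.7 torr.

P₃ ≈ 676 torr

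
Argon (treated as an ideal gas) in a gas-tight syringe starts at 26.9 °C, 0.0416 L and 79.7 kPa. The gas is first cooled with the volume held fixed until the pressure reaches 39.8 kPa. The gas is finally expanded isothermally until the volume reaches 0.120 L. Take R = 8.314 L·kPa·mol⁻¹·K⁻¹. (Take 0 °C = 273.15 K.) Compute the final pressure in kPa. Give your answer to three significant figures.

Convert: T₁ = 300.0 K.
Isochoric, so P/T is constant: V₂ = V₁; T₂ = T₁·(P₂/P₁) = 149.8 K.
T constant ⇒ Boyle's law P V = const: T₃ = T₂; P₃ = P₂·(V₂/V₃) = 13.80 kPa.

P₃ ≈ 13.8 kPa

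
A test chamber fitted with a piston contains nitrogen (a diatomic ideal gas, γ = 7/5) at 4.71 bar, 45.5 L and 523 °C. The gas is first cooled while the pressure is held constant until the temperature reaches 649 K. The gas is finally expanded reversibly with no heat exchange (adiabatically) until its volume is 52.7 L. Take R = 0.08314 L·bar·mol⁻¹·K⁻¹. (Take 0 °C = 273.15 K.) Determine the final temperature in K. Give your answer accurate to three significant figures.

Convert: T₁ = 796.1 K.
Isobaric, so V/T is constant: P₂ = P₁; V₂ = V₁·(T₂/T₁) = 37.09 L.
Reversible adiabatic, γ = 7/5: T₃ = T₂·(V₂/V₃)^(γ−1) = 563.9 K; P₃ = P₂·(V₂/V₃)^γ = 2.880 bar.

T₃ ≈ 564 K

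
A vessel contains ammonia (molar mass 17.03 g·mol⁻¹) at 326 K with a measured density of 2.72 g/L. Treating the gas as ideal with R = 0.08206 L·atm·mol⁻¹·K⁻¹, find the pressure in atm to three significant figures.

P ≈ 4.27 atm

ρ = PM/(RT) ⇒ P = ρRT/M = (2.72 × 0.08206 × 326.0) / 17.03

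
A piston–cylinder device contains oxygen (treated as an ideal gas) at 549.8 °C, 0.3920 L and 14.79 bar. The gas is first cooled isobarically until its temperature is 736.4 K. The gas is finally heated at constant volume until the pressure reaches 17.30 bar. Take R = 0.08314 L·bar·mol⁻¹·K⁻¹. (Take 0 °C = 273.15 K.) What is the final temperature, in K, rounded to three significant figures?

Convert: T₁ = 822.9 K.
Isobaric, so V/T is constant: P₂ = P₁; V₂ = V₁·(T₂/T₁) = 0.3508 L.
Isochoric, so P/T is constant: V₃ = V₂; T₃ = T₂·(P₃/P₂) = 861.4 K.

T₃ ≈ 861 K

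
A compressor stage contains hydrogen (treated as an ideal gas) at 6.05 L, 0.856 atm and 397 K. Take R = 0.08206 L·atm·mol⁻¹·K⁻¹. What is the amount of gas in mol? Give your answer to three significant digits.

PV = nRT ⇒ n = PV/(RT) = (0.856 × 6.05) / (0.08206 × 397)

n ≈ 0.159 mol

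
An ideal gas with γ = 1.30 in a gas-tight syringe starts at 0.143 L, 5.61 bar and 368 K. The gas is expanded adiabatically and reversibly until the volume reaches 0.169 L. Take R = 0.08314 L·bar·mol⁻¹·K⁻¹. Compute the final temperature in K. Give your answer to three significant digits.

T₂ ≈ 350 K

Adiabatic (γ = 1.30), T V^(γ−1) and P V^γ constant: T₂ = T₁·(V₁/V₂)^(γ−1) = 350.0 K; P₂ = P₁·(V₁/V₂)^γ = 4.515 bar.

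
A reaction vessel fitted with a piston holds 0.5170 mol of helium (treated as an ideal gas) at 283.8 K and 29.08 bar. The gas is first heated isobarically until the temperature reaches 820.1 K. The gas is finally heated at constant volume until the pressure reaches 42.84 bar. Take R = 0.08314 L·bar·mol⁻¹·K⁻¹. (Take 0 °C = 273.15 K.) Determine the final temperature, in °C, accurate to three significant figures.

From PV = nRT: V₁ = nRT₁/P₁ = 0.4195 L.
P constant ⇒ V ∝ T: P₂ = P₁; V₂ = V₁·(T₂/T₁) = 1.212 L.
V constant ⇒ P ∝ T: V₃ = V₂; T₃ = T₂·(P₃/P₂) = 1208 K.

T₃ ≈ 935 °C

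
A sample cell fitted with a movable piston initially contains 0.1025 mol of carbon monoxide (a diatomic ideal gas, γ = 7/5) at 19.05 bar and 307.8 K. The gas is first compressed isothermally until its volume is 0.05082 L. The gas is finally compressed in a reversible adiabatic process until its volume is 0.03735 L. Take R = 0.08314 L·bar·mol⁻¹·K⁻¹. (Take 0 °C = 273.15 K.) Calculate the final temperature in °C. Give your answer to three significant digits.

From PV = nRT: V₁ = nRT₁/P₁ = 0.1377 L.
T constant ⇒ Boyle's law P V = const: T₂ = T₁; P₂ = P₁·(V₁/V₂) = 51.61 bar.
Reversible adiabatic, γ = 7/5: T₃ = T₂·(V₂/V₃)^(γ−1) = 348.1 K; P₃ = P₂·(V₂/V₃)^γ = 79.43 bar.

T₃ ≈ 75.0 °C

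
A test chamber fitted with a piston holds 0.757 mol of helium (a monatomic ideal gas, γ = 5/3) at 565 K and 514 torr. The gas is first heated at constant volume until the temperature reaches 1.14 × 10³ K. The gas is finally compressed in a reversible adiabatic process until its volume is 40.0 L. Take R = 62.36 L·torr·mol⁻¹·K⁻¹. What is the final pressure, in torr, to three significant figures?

P₃ ≈ 1.60e+03 torr

From PV = nRT: V₁ = nRT₁/P₁ = 51.89 L.
V constant ⇒ P ∝ T: V₂ = V₁; P₂ = P₁·(T₂/T₁) = 1037 torr.
Adiabatic (γ = 5/3), T V^(γ−1) and P V^γ constant: T₃ = T₂·(V₂/V₃)^(γ−1) = 1356 K; P₃ = P₂·(V₂/V₃)^γ = 1600 torr.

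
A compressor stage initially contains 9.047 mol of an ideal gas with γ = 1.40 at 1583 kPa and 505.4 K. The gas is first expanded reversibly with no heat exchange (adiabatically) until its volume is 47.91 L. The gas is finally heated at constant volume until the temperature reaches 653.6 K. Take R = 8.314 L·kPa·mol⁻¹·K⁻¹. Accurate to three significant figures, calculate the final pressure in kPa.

From PV = nRT: V₁ = nRT₁/P₁ = 24.01 L.
Reversible adiabatic, γ = 1.40: T₂ = T₁·(V₁/V₂)^(γ−1) = 383.4 K; P₂ = P₁·(V₁/V₂)^γ = 601.9 kPa.
Isochoric, so P/T is constant: V₃ = V₂; P₃ = P₂·(T₃/T₂) = 1026 kPa.

P₃ ≈ 1.03e+03 kPa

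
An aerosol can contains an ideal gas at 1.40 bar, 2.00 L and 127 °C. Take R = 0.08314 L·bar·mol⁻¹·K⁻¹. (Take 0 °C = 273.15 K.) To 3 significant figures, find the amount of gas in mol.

Convert: T = 400.15 K.
PV = nRT ⇒ n = PV/(RT) = (1.40 × 2.00) / (0.08314 × 400.15)

n ≈ 0.0842 mol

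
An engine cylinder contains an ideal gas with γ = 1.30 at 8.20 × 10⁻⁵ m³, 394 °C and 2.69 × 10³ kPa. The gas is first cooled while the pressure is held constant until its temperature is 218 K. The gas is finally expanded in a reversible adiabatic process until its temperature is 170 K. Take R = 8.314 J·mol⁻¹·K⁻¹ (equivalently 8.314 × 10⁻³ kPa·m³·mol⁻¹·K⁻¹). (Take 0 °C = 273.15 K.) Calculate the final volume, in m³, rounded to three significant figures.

V₃ ≈ 6.14e-05 m³

Convert: T₁ = 667.1 K.
P constant ⇒ V ∝ T: P₂ = P₁; V₂ = V₁·(T₂/T₁) = 2.679e-05 m³.
Reversible adiabatic, γ = 1.30: P₃ = P₂·(T₃/T₂)^(γ/(γ−1)) = 915.6 kPa; V₃ = V₂·(T₂/T₃)^(1/(γ−1)) = 6.139e-05 m³.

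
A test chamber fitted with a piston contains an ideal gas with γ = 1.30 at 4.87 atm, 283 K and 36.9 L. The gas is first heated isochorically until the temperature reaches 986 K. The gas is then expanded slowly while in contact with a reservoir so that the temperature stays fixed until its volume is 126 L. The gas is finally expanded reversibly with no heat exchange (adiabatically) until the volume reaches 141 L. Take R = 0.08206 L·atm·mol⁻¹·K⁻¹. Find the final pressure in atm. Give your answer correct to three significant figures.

P₄ ≈ 4.29 atm

Isochoric, so P/T is constant: V₂ = V₁; P₂ = P₁·(T₂/T₁) = 16.97 atm.
Isothermal, so P V is constant: T₃ = T₂; P₃ = P₂·(V₂/V₃) = 4.969 atm.
Reversible adiabatic, γ = 1.30: T₄ = T₃·(V₃/V₄)^(γ−1) = 953.3 K; P₄ = P₃·(V₃/V₄)^γ = 4.293 atm.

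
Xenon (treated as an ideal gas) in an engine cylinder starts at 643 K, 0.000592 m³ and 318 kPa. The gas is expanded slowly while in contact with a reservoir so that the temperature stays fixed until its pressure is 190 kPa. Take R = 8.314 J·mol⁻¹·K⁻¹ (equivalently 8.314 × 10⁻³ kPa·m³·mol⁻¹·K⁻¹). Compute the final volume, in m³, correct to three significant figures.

V₂ ≈ 0.000991 m³

T constant ⇒ Boyle's law P V = const: T₂ = T₁; V₂ = V₁·(P₁/P₂) = 0.0009908 m³.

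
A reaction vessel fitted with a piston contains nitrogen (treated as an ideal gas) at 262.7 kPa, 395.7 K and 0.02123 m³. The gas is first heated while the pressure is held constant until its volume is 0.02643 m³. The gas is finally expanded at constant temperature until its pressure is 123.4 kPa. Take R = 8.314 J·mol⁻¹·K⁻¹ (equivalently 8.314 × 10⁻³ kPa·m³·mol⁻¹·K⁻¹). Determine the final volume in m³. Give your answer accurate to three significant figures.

V₃ ≈ 0.0563 m³

Isobaric, so V/T is constant: P₂ = P₁; T₂ = T₁·(V₂/V₁) = 492.6 K.
T constant ⇒ Boyle's law P V = const: T₃ = T₂; V₃ = V₂·(P₂/P₃) = 0.05627 m³.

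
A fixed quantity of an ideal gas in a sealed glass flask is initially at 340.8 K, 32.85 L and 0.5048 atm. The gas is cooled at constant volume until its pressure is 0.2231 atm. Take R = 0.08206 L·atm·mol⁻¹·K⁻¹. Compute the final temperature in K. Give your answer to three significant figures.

T₂ ≈ 151 K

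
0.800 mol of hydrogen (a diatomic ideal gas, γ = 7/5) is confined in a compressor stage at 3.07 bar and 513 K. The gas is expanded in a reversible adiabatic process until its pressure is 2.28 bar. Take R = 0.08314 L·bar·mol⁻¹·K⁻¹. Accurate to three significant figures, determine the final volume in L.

V₂ ≈ 13.7 L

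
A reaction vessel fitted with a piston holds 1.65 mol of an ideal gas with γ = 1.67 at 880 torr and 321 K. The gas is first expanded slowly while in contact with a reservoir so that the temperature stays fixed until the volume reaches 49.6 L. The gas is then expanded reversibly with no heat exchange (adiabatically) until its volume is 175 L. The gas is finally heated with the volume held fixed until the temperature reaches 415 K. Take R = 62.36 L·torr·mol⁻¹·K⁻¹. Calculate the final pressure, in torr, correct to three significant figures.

P₄ ≈ 244 torr

From PV = nRT: V₁ = nRT₁/P₁ = 37.53 L.
Isothermal, so P V is constant: T₂ = T₁; P₂ = P₁·(V₁/V₂) = 665.9 torr.
Adiabatic (γ = 1.67), T V^(γ−1) and P V^γ constant: T₃ = T₂·(V₂/V₃)^(γ−1) = 137.9 K; P₃ = P₂·(V₂/V₃)^γ = 81.10 torr.
V constant ⇒ P ∝ T: V₄ = V₃; P₄ = P₃·(T₄/T₃) = 244.0 torr.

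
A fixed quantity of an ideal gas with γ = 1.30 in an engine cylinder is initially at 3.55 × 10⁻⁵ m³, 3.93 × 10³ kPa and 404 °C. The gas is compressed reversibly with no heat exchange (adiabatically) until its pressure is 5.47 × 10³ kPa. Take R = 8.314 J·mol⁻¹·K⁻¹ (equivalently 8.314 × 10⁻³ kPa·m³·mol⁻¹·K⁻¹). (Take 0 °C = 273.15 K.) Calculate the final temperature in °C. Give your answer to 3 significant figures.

T₂ ≈ 458 °C

Convert: T₁ = 677.1 K.
Reversible adiabatic, γ = 1.30: T₂ = T₁·(P₂/P₁)^((γ−1)/γ) = 730.8 K; V₂ = V₁·(P₁/P₂)^(1/γ) = 2.753e-05 m³.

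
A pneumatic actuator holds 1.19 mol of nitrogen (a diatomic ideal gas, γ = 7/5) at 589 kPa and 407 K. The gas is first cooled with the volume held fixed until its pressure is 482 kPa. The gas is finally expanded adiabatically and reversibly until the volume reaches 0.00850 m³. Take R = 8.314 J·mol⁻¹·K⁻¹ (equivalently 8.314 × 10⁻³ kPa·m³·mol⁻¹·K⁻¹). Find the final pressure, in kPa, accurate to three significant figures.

P₃ ≈ 355 kPa

From PV = nRT: V₁ = nRT₁/P₁ = 0.006837 m³.
V constant ⇒ P ∝ T: V₂ = V₁; T₂ = T₁·(P₂/P₁) = 333.1 K.
Adiabatic (γ = 7/5), T V^(γ−1) and P V^γ constant: T₃ = T₂·(V₂/V₃)^(γ−1) = 305.3 K; P₃ = P₂·(V₂/V₃)^γ = 355.3 kPa.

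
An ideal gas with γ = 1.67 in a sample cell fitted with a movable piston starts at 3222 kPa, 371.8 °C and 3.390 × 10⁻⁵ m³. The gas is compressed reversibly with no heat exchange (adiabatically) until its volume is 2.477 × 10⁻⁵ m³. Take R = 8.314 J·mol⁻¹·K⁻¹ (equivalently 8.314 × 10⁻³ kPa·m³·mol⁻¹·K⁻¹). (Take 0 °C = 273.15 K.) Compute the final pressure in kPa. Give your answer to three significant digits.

P₂ ≈ 5.44e+03 kPa

Convert: T₁ = 645.0 K.
Adiabatic (γ = 1.67), T V^(γ−1) and P V^γ constant: T₂ = T₁·(V₁/V₂)^(γ−1) = 795.8 K; P₂ = P₁·(V₁/V₂)^γ = 5441 kPa.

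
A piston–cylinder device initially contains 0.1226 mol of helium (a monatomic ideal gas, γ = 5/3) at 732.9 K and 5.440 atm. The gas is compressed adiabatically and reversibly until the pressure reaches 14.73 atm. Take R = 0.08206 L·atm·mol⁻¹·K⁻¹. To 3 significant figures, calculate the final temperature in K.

T₂ ≈ 1.09e+03 K

From PV = nRT: V₁ = nRT₁/P₁ = 1.355 L.
Reversible adiabatic, γ = 5/3: T₂ = T₁·(P₂/P₁)^((γ−1)/γ) = 1092 K; V₂ = V₁·(P₁/P₂)^(1/γ) = 0.7456 L.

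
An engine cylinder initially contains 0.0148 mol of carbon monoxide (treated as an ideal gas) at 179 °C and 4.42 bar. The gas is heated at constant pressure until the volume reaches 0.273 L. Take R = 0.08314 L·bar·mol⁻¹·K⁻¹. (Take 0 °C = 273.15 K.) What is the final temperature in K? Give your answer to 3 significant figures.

Convert: T₁ = 452.1 K.
From PV = nRT: V₁ = nRT₁/P₁ = 0.1259 L.
P constant ⇒ V ∝ T: P₂ = P₁; T₂ = T₁·(V₂/V₁) = 980.6 K.

T₂ ≈ 981 K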